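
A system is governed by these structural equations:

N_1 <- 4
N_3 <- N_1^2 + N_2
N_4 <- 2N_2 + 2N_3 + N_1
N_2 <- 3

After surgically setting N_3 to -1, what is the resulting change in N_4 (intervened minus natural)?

The intervention breaks the incoming arrows to N_3: N_3 <- N_1^2 + N_2 no longer applies, and N_3 = -1.
N_4 = 2N_2 + 2N_3 + N_1  [with N_2=3, N_3=-1, N_1=4]  = 8
Without intervention: N_3 = N_1^2 + N_2  [with N_1=4, N_2=3]  = 19; N_4 = 2N_2 + 2N_3 + N_1  [with N_2=3, N_3=19, N_1=4]  = 48.
Change = 8 − 48 = -40.

-40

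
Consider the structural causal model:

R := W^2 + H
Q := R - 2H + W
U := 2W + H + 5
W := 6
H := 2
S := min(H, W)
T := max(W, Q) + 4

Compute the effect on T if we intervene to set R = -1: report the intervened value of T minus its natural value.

The intervention breaks the incoming arrows to R: R := W^2 + H no longer applies, and R = -1.
Q = R - 2H + W  [with R=-1, H=2, W=6]  = 1
T = max(W, Q) + 4  [with W=6, Q=1]  = 10
Without intervention: R = W^2 + H  [with W=6, H=2]  = 38; Q = R - 2H + W  [with R=38, H=2, W=6]  = 40; T = max(W, Q) + 4  [with W=6, Q=40]  = 44.
Change = 10 − 44 = -34.

-34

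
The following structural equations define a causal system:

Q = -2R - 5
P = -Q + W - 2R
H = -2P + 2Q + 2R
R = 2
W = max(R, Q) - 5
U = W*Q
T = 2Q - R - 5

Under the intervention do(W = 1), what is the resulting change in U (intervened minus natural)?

Intervening sets W = 1 and removes its equation (W = max(R, Q) - 5).
Q = -2R - 5  [with R=2]  = -9
U = W*Q  [with W=1, Q=-9]  = -9
Without intervention: Q = -2R - 5  [with R=2]  = -9; W = max(R, Q) - 5  [with R=2, Q=-9]  = -3; U = W*Q  [with W=-3, Q=-9]  = 27.
Change = -9 − 27 = -36.

-36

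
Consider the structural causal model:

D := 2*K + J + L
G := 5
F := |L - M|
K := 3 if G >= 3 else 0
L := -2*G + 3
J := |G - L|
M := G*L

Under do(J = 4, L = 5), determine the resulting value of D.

The joint intervention fixes J = 4, L = 5, removing each variable's own equation.
K = 3 if G >= 3 else 0  [with G=5]  = 3
D = 2*K + J + L  [with K=3, J=4, L=5]  = 15

15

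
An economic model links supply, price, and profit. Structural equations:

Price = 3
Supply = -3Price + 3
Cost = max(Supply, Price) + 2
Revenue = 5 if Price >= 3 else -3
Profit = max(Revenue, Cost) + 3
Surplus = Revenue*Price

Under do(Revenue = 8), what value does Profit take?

11

Intervening sets Revenue = 8 and removes its equation (Revenue = 5 if Price >= 3 else -3).
Supply = -3Price + 3  [with Price=3]  = -6
Cost = max(Supply, Price) + 2  [with Supply=-6, Price=3]  = 5
Profit = max(Revenue, Cost) + 3  [with Revenue=8, Cost=5]  = 11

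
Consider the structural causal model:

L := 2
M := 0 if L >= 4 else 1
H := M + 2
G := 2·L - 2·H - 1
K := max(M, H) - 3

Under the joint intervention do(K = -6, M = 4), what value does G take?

Setting K = -6, M = 4 by intervention discards those variables' equations.
H = M + 2  [with M=4]  = 6
G = 2·L - 2·H - 1  [with L=2, H=6]  = -9

-9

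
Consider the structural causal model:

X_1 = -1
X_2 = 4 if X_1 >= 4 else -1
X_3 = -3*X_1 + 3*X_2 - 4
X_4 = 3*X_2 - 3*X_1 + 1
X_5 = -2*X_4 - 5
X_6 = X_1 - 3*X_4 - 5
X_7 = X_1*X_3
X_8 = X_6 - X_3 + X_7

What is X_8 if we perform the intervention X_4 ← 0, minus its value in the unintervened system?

3

do(X_4=0) replaces the equation X_4 = 3*X_2 - 3*X_1 + 1 with the constant X_4 = 0.
X_2 = 4 if X_1 >= 4 else -1  [with X_1=-1]  = -1
X_3 = -3*X_1 + 3*X_2 - 4  [with X_1=-1, X_2=-1]  = -4
X_6 = X_1 - 3*X_4 - 5  [with X_1=-1, X_4=0]  = -6
X_7 = X_1*X_3  [with X_1=-1, X_3=-4]  = 4
X_8 = X_6 - X_3 + X_7  [with X_6=-6, X_3=-4, X_7=4]  = 2
Without intervention: X_2 = 4 if X_1 >= 4 else -1  [with X_1=-1]  = -1; X_3 = -3*X_1 + 3*X_2 - 4  [with X_1=-1, X_2=-1]  = -4; X_4 = 3*X_2 - 3*X_1 + 1  [with X_2=-1, X_1=-1]  = 1; X_6 = X_1 - 3*X_4 - 5  [with X_1=-1, X_4=1]  = -9; X_7 = X_1*X_3  [with X_1=-1, X_3=-4]  = 4; X_8 = X_6 - X_3 + X_7  [with X_6=-9, X_3=-4, X_7=4]  = -1.
Change = 2 − (-1) = 3.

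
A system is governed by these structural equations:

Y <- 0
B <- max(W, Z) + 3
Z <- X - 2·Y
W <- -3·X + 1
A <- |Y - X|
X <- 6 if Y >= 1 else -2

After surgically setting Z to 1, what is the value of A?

The intervention breaks the incoming arrows to Z: Z <- X - 2·Y no longer applies, and Z = 1.
A is not downstream of the intervention, so its value is determined by the original equations.
X = 6 if Y >= 1 else -2  [with Y=0]  = -2
A = |Y - X|  [with Y=0, X=-2]  = 2

2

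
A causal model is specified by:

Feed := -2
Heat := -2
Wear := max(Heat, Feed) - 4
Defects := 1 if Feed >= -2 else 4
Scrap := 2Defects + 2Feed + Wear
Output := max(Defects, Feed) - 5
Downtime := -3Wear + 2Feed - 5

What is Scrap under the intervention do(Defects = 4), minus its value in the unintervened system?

6

Intervening sets Defects = 4 and removes its equation (Defects := 1 if Feed >= -2 else 4).
Wear = max(Heat, Feed) - 4  [with Heat=-2, Feed=-2]  = -6
Scrap = 2Defects + 2Feed + Wear  [with Defects=4, Feed=-2, Wear=-6]  = -2
Without intervention: Wear = max(Heat, Feed) - 4  [with Heat=-2, Feed=-2]  = -6; Defects = 1 if Feed >= -2 else 4  [with Feed=-2]  = 1; Scrap = 2Defects + 2Feed + Wear  [with Defects=1, Feed=-2, Wear=-6]  = -8.
Change = -2 − (-8) = 6.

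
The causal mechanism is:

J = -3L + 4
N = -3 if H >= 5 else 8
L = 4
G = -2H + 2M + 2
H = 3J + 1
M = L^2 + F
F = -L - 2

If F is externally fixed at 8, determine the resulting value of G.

The intervention breaks the incoming arrows to F: F = -L - 2 no longer applies, and F = 8.
J = -3L + 4  [with L=4]  = -8
M = L^2 + F  [with L=4, F=8]  = 24
H = 3J + 1  [with J=-8]  = -23
G = -2H + 2M + 2  [with H=-23, M=24]  = 96

96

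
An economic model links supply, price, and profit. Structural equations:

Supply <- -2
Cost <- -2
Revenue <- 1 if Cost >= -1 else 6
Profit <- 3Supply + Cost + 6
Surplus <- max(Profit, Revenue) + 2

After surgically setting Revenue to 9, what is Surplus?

do(Revenue=9) replaces the equation Revenue <- 1 if Cost >= -1 else 6 with the constant Revenue = 9.
Profit = 3Supply + Cost + 6  [with Supply=-2, Cost=-2]  = -2
Surplus = max(Profit, Revenue) + 2  [with Profit=-2, Revenue=9]  = 11

11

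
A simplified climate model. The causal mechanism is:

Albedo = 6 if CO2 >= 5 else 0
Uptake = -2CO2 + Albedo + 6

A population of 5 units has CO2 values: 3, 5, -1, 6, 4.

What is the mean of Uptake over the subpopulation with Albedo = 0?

Conditioning on Albedo=0 selects the 3 unit(s) with CO2 ∈ {3, -1, 4}. Their Uptake values: 0, 8, -2. Mean = 2.

2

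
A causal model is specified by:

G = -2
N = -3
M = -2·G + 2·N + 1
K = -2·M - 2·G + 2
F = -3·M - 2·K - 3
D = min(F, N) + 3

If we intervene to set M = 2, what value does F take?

-13

do(M=2) replaces the equation M = -2·G + 2·N + 1 with the constant M = 2.
K = -2·M - 2·G + 2  [with M=2, G=-2]  = 2
F = -3·M - 2·K - 3  [with M=2, K=2]  = -13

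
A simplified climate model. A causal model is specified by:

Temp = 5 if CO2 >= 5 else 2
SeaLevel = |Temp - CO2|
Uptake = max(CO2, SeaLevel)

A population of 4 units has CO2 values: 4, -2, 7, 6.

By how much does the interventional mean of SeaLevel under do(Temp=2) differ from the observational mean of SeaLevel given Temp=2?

Every unit gets Temp=2 under the intervention. SeaLevel values become 2, 4, 5, 4; E[SeaLevel|do(Temp=2)] = 3.75.
Observing Temp=2 restricts to units where Temp's equation naturally yields 2: CO2 ∈ {4, -2}. In that subpopulation SeaLevel = 2, 4, mean 3.
Difference = 3.75 − 3 = 0.75.

0.75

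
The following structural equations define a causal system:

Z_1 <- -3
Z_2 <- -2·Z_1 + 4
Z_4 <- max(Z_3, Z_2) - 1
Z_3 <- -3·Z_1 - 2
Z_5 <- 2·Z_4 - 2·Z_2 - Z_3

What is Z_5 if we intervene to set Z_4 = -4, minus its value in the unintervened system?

-26

Intervening sets Z_4 = -4 and removes its equation (Z_4 <- max(Z_3, Z_2) - 1).
Z_2 = -2·Z_1 + 4  [with Z_1=-3]  = 10
Z_3 = -3·Z_1 - 2  [with Z_1=-3]  = 7
Z_5 = 2·Z_4 - 2·Z_2 - Z_3  [with Z_4=-4, Z_2=10, Z_3=7]  = -35
Without intervention: Z_2 = -2·Z_1 + 4  [with Z_1=-3]  = 10; Z_3 = -3·Z_1 - 2  [with Z_1=-3]  = 7; Z_4 = max(Z_3, Z_2) - 1  [with Z_3=7, Z_2=10]  = 9; Z_5 = 2·Z_4 - 2·Z_2 - Z_3  [with Z_4=9, Z_2=10, Z_3=7]  = -9.
Change = -35 − (-9) = -26.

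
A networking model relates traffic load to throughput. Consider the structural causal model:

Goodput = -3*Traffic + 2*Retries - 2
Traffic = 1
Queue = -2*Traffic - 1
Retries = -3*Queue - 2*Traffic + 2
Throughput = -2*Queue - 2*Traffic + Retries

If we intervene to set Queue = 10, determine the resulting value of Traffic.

1

Under do(Queue=10), the mechanism Queue = -2*Traffic - 1 is discarded; Queue is fixed at 10.
Traffic is not downstream of the intervention, so its value is determined by the original equations.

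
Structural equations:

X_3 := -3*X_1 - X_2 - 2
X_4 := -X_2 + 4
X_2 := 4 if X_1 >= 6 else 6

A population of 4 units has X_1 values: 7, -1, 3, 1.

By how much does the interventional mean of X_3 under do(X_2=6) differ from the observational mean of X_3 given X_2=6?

The intervention sets X_2=6 in all 4 units regardless of X_1. Recomputing X_3 per unit gives -29, -5, -17, -11; average -15.5.
E[X_3|X_2=6] averages over only the 3 units with X_2=6 (X_1 = -1, 3, 1): X_3 = -5, -17, -11, mean -11.
Difference = -15.5 − (-11) = -4.5.

-4.5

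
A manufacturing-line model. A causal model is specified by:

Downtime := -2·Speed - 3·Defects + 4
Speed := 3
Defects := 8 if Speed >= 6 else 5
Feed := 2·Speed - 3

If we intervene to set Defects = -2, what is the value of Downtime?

4

The intervention breaks the incoming arrows to Defects: Defects := 8 if Speed >= 6 else 5 no longer applies, and Defects = -2.
Downtime = -2·Speed - 3·Defects + 4  [with Speed=3, Defects=-2]  = 4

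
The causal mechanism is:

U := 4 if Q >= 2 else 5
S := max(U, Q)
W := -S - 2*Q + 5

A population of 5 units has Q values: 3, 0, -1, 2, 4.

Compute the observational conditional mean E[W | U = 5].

1

E[W|U=5] averages over only the 2 units with U=5 (Q = 0, -1): W = 0, 2, mean 1.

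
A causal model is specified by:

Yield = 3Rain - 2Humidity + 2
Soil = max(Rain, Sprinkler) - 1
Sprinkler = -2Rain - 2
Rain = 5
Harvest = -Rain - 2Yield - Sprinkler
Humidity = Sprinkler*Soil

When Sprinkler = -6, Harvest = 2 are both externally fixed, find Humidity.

-24

The joint intervention fixes Sprinkler = -6, Harvest = 2, removing each variable's own equation.
Soil = max(Rain, Sprinkler) - 1  [with Rain=5, Sprinkler=-6]  = 4
Humidity = Sprinkler*Soil  [with Sprinkler=-6, Soil=4]  = -24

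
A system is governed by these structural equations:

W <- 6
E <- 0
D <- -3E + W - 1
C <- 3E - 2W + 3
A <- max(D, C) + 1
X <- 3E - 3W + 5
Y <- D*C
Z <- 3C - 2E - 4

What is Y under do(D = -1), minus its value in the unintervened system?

The intervention breaks the incoming arrows to D: D <- -3E + W - 1 no longer applies, and D = -1.
C = 3E - 2W + 3  [with E=0, W=6]  = -9
Y = D*C  [with D=-1, C=-9]  = 9
Without intervention: D = -3E + W - 1  [with E=0, W=6]  = 5; C = 3E - 2W + 3  [with E=0, W=6]  = -9; Y = D*C  [with D=5, C=-9]  = -45.
Change = 9 − (-45) = 54.

54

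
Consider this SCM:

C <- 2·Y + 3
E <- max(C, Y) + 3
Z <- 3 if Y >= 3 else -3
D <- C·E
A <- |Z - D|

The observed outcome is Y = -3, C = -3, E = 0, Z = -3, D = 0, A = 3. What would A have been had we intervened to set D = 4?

7

The intervention breaks the incoming arrows to D: D <- C·E no longer applies, and D = 4.
Z = 3 if Y >= 3 else -3  [with Y=-3]  = -3
A = |Z - D|  [with Z=-3, D=4]  = 7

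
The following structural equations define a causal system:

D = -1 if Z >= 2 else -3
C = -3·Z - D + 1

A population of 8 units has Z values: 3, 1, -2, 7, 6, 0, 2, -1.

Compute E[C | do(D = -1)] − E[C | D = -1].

do(D=-1) breaks D's dependence on Z. With D=-1 fixed, C across the units is -7, -1, 8, -19, -16, 2, -4, 5, mean -4.
E[C|D=-1] averages over only the 4 units with D=-1 (Z = 3, 7, 6, 2): C = -7, -19, -16, -4, mean -11.5.
Difference = -4 − (-11.5) = 7.5.

7.5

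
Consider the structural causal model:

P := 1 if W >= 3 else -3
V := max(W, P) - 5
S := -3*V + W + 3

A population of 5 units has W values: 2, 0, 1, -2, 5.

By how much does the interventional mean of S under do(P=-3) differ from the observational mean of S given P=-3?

-1.9

Every unit gets P=-3 under the intervention. S values become 14, 18, 16, 22, 8; E[S|do(P=-3)] = 15.6.
Observing P=-3 restricts to units where P's equation naturally yields -3: W ∈ {2, 0, 1, -2}. In that subpopulation S = 14, 18, 16, 22, mean 17.5.
Difference = 15.6 − 17.5 = -1.9.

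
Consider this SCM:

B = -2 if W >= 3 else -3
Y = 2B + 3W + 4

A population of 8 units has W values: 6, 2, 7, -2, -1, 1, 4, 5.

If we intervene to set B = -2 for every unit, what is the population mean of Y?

8.25

do(B=-2) breaks B's dependence on W. With B=-2 fixed, Y across the units is 18, 6, 21, -6, -3, 3, 12, 15, mean 8.25.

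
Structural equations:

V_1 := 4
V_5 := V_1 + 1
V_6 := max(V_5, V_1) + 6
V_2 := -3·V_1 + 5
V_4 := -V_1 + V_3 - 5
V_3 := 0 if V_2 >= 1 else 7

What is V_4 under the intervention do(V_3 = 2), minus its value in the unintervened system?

-5

The intervention breaks the incoming arrows to V_3: V_3 := 0 if V_2 >= 1 else 7 no longer applies, and V_3 = 2.
V_4 = -V_1 + V_3 - 5  [with V_1=4, V_3=2]  = -7
Without intervention: V_2 = -3·V_1 + 5  [with V_1=4]  = -7; V_3 = 0 if V_2 >= 1 else 7  [with V_2=-7]  = 7; V_4 = -V_1 + V_3 - 5  [with V_1=4, V_3=7]  = -2.
Change = -7 − (-2) = -5.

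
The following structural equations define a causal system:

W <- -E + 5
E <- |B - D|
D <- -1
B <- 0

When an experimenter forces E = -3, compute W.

8

The intervention breaks the incoming arrows to E: E <- |B - D| no longer applies, and E = -3.
W = -E + 5  [with E=-3]  = 8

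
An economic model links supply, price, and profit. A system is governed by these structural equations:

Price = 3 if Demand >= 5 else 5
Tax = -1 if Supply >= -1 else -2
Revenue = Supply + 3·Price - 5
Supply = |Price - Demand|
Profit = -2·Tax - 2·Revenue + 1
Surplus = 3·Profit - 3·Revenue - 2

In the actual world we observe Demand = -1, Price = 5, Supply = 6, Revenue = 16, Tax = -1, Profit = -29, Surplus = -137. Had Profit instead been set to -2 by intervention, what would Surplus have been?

Intervening sets Profit = -2 and removes its equation (Profit = -2·Tax - 2·Revenue + 1).
Price = 3 if Demand >= 5 else 5  [with Demand=-1]  = 5
Supply = |Price - Demand|  [with Price=5, Demand=-1]  = 6
Revenue = Supply + 3·Price - 5  [with Supply=6, Price=5]  = 16
Surplus = 3·Profit - 3·Revenue - 2  [with Profit=-2, Revenue=16]  = -56

-56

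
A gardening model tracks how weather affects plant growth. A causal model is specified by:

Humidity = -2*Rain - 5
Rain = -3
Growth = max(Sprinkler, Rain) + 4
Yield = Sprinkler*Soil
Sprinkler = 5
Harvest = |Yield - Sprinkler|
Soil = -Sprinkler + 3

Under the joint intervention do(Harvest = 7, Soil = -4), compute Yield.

-20

Setting Harvest = 7, Soil = -4 by intervention discards those variables' equations.
Yield = Sprinkler*Soil  [with Sprinkler=5, Soil=-4]  = -20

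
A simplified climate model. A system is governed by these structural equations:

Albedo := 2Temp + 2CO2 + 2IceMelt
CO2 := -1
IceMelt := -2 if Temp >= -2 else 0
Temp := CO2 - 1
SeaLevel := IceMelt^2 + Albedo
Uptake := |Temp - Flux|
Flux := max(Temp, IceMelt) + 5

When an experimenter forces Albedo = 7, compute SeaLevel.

11

Intervening sets Albedo = 7 and removes its equation (Albedo := 2Temp + 2CO2 + 2IceMelt).
Temp = CO2 - 1  [with CO2=-1]  = -2
IceMelt = -2 if Temp >= -2 else 0  [with Temp=-2]  = -2
SeaLevel = IceMelt^2 + Albedo  [with IceMelt=-2, Albedo=7]  = 11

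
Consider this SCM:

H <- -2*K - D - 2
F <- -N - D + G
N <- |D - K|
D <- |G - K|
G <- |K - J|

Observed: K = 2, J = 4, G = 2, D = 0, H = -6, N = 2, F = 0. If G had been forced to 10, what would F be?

The intervention breaks the incoming arrows to G: G <- |K - J| no longer applies, and G = 10.
D = |G - K|  [with G=10, K=2]  = 8
N = |D - K|  [with D=8, K=2]  = 6
F = -N - D + G  [with N=6, D=8, G=10]  = -4

-4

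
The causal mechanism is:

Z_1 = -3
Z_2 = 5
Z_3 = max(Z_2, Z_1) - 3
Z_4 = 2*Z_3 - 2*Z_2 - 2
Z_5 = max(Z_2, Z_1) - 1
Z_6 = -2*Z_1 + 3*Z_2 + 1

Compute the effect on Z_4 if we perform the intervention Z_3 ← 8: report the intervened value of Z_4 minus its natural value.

The intervention breaks the incoming arrows to Z_3: Z_3 = max(Z_2, Z_1) - 3 no longer applies, and Z_3 = 8.
Z_4 = 2*Z_3 - 2*Z_2 - 2  [with Z_3=8, Z_2=5]  = 4
Without intervention: Z_3 = max(Z_2, Z_1) - 3  [with Z_2=5, Z_1=-3]  = 2; Z_4 = 2*Z_3 - 2*Z_2 - 2  [with Z_3=2, Z_2=5]  = -8.
Change = 4 − (-8) = 12.

12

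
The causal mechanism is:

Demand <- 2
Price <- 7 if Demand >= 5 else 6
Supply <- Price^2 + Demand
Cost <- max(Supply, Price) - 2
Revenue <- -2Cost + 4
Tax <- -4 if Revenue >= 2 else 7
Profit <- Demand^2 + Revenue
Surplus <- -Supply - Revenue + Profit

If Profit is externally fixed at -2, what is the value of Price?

6

Under do(Profit=-2), the mechanism Profit <- Demand^2 + Revenue is discarded; Profit is fixed at -2.
Price is not downstream of the intervention, so its value is determined by the original equations.
Price = 7 if Demand >= 5 else 6  [with Demand=2]  = 6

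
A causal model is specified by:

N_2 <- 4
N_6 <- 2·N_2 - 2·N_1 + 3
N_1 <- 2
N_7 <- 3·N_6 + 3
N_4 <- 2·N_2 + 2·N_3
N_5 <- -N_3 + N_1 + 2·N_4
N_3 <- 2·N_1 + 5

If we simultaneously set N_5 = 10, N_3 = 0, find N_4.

8

Under do(N_5 = 10, N_3 = 0), each intervened variable's structural equation is replaced by its fixed value.
N_4 = 2·N_2 + 2·N_3  [with N_2=4, N_3=0]  = 8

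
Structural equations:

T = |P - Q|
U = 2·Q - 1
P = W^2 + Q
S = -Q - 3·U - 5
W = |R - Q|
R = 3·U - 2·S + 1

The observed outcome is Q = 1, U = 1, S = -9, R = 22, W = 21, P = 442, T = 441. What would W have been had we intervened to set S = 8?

do(S=8) replaces the equation S = -Q - 3·U - 5 with the constant S = 8.
U = 2·Q - 1  [with Q=1]  = 1
R = 3·U - 2·S + 1  [with U=1, S=8]  = -12
W = |R - Q|  [with R=-12, Q=1]  = 13

13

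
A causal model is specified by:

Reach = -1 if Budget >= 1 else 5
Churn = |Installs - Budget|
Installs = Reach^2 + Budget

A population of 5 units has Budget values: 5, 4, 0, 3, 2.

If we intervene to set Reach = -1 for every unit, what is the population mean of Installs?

The intervention sets Reach=-1 in all 5 units regardless of Budget. Recomputing Installs per unit gives 6, 5, 1, 4, 3; average 3.8.

3.8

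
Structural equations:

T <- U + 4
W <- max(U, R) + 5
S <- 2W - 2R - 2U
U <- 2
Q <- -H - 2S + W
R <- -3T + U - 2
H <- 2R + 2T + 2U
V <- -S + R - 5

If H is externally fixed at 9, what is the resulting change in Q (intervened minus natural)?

-29

do(H=9) replaces the equation H <- 2R + 2T + 2U with the constant H = 9.
T = U + 4  [with U=2]  = 6
R = -3T + U - 2  [with T=6, U=2]  = -18
W = max(U, R) + 5  [with U=2, R=-18]  = 7
S = 2W - 2R - 2U  [with W=7, R=-18, U=2]  = 46
Q = -H - 2S + W  [with H=9, S=46, W=7]  = -94
Without intervention: T = U + 4  [with U=2]  = 6; R = -3T + U - 2  [with T=6, U=2]  = -18; W = max(U, R) + 5  [with U=2, R=-18]  = 7; S = 2W - 2R - 2U  [with W=7, R=-18, U=2]  = 46; H = 2R + 2T + 2U  [with R=-18, T=6, U=2]  = -20; Q = -H - 2S + W  [with H=-20, S=46, W=7]  = -65.
Change = -94 − (-65) = -29.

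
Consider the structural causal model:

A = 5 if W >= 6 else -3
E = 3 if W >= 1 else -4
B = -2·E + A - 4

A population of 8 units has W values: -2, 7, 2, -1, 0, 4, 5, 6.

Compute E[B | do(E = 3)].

-11

Every unit gets E=3 under the intervention. B values become -13, -5, -13, -13, -13, -13, -13, -5; E[B|do(E=3)] = -11.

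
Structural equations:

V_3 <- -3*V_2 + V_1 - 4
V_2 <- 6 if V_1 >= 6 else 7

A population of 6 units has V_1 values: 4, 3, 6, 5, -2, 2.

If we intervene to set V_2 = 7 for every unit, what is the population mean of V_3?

-22

Every unit gets V_2=7 under the intervention. V_3 values become -21, -22, -19, -20, -27, -23; E[V_3|do(V_2=7)] = -22.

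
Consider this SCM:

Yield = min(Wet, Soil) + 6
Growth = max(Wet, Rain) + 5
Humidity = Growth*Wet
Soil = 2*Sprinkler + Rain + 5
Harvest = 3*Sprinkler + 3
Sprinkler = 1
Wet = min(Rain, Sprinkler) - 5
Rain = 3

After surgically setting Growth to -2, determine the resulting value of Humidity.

8

The intervention breaks the incoming arrows to Growth: Growth = max(Wet, Rain) + 5 no longer applies, and Growth = -2.
Wet = min(Rain, Sprinkler) - 5  [with Rain=3, Sprinkler=1]  = -4
Humidity = Growth*Wet  [with Growth=-2, Wet=-4]  = 8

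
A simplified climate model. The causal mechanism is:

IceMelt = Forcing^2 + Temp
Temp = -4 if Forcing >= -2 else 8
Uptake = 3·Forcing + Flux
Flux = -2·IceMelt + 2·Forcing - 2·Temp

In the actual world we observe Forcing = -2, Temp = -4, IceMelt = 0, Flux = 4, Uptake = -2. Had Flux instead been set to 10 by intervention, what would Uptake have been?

Intervening sets Flux = 10 and removes its equation (Flux = -2·IceMelt + 2·Forcing - 2·Temp).
Uptake = 3·Forcing + Flux  [with Forcing=-2, Flux=10]  = 4

4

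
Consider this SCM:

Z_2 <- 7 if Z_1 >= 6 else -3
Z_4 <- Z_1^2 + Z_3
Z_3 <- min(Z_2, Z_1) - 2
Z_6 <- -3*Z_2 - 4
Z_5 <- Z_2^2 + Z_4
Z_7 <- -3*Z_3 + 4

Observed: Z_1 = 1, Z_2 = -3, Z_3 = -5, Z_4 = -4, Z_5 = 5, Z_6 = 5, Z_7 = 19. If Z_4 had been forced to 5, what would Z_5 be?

Intervening sets Z_4 = 5 and removes its equation (Z_4 <- Z_1^2 + Z_3).
Z_2 = 7 if Z_1 >= 6 else -3  [with Z_1=1]  = -3
Z_5 = Z_2^2 + Z_4  [with Z_2=-3, Z_4=5]  = 14

14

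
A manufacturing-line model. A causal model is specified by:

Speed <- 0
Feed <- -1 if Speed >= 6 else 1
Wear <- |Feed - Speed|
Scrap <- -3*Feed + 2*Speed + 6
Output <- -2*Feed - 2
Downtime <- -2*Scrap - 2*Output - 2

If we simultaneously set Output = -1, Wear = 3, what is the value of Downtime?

-6

The joint intervention fixes Output = -1, Wear = 3, removing each variable's own equation.
Feed = -1 if Speed >= 6 else 1  [with Speed=0]  = 1
Scrap = -3*Feed + 2*Speed + 6  [with Feed=1, Speed=0]  = 3
Downtime = -2*Scrap - 2*Output - 2  [with Scrap=3, Output=-1]  = -6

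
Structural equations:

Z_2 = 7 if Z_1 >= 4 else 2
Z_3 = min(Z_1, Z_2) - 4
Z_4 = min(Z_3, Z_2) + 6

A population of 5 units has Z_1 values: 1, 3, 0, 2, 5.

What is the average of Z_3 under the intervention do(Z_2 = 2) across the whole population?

Under do(Z_2=2), Z_2's equation is replaced by Z_2=2 for every unit. Per-unit Z_3: -3, -2, -4, -2, -2. Mean = -2.6.

-2.6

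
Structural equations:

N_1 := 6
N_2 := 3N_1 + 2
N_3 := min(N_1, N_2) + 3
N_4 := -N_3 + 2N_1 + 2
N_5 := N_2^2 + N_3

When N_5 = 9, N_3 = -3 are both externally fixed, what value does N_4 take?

Under do(N_5 = 9, N_3 = -3), each intervened variable's structural equation is replaced by its fixed value.
N_4 = -N_3 + 2N_1 + 2  [with N_3=-3, N_1=6]  = 17

17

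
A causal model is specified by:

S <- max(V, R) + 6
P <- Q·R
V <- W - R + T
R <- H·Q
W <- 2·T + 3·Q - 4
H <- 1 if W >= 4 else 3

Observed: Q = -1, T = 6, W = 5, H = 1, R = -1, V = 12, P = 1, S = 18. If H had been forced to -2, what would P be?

-2

The intervention breaks the incoming arrows to H: H <- 1 if W >= 4 else 3 no longer applies, and H = -2.
R = H·Q  [with H=-2, Q=-1]  = 2
P = Q·R  [with Q=-1, R=2]  = -2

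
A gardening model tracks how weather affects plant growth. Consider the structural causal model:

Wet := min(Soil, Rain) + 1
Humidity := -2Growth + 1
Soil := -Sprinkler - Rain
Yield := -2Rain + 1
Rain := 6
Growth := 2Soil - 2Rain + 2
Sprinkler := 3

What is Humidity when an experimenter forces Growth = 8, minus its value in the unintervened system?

-72

The intervention breaks the incoming arrows to Growth: Growth := 2Soil - 2Rain + 2 no longer applies, and Growth = 8.
Humidity = -2Growth + 1  [with Growth=8]  = -15
Without intervention: Soil = -Sprinkler - Rain  [with Sprinkler=3, Rain=6]  = -9; Growth = 2Soil - 2Rain + 2  [with Soil=-9, Rain=6]  = -28; Humidity = -2Growth + 1  [with Growth=-28]  = 57.
Change = -15 − 57 = -72.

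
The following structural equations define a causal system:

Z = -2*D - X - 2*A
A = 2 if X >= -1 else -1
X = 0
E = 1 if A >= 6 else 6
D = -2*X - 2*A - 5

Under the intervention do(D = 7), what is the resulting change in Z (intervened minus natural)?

-32

The intervention breaks the incoming arrows to D: D = -2*X - 2*A - 5 no longer applies, and D = 7.
A = 2 if X >= -1 else -1  [with X=0]  = 2
Z = -2*D - X - 2*A  [with D=7, X=0, A=2]  = -18
Without intervention: A = 2 if X >= -1 else -1  [with X=0]  = 2; D = -2*X - 2*A - 5  [with X=0, A=2]  = -9; Z = -2*D - X - 2*A  [with D=-9, X=0, A=2]  = 14.
Change = -18 − 14 = -32.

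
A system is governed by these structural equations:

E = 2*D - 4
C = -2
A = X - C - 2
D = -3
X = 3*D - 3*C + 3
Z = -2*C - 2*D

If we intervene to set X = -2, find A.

do(X=-2) replaces the equation X = 3*D - 3*C + 3 with the constant X = -2.
A = X - C - 2  [with X=-2, C=-2]  = -2

-2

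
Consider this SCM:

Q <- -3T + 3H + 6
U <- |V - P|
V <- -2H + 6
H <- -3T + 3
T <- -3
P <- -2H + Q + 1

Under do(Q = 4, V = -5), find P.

-19

The joint intervention fixes Q = 4, V = -5, removing each variable's own equation.
H = -3T + 3  [with T=-3]  = 12
P = -2H + Q + 1  [with H=12, Q=4]  = -19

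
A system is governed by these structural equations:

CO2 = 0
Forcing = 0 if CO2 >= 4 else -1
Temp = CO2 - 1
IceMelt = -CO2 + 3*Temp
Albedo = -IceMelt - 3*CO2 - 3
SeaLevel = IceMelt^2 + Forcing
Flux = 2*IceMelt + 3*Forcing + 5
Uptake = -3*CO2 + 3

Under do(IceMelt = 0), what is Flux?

The intervention breaks the incoming arrows to IceMelt: IceMelt = -CO2 + 3*Temp no longer applies, and IceMelt = 0.
Forcing = 0 if CO2 >= 4 else -1  [with CO2=0]  = -1
Flux = 2*IceMelt + 3*Forcing + 5  [with IceMelt=0, Forcing=-1]  = 2

2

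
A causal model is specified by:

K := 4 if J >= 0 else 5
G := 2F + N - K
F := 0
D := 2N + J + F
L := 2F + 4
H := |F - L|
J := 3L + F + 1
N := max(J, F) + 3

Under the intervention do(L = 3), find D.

36

do(L=3) replaces the equation L := 2F + 4 with the constant L = 3.
J = 3L + F + 1  [with L=3, F=0]  = 10
N = max(J, F) + 3  [with J=10, F=0]  = 13
D = 2N + J + F  [with N=13, J=10, F=0]  = 36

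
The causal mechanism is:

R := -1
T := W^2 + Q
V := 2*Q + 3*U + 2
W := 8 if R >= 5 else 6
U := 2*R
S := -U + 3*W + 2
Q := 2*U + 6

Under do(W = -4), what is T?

18

Under do(W=-4), the mechanism W := 8 if R >= 5 else 6 is discarded; W is fixed at -4.
U = 2*R  [with R=-1]  = -2
Q = 2*U + 6  [with U=-2]  = 2
T = W^2 + Q  [with W=-4, Q=2]  = 18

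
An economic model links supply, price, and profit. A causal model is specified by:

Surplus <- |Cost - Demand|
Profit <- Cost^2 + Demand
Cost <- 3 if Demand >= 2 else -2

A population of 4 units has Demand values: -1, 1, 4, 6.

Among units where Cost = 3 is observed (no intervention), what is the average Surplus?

2

Conditioning on Cost=3 selects the 2 unit(s) with Demand ∈ {4, 6}. Their Surplus values: 1, 3. Mean = 2.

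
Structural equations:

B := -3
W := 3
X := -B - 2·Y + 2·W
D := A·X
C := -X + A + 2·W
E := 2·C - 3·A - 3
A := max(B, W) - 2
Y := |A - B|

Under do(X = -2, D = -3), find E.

12

Setting X = -2, D = -3 by intervention discards those variables' equations.
A = max(B, W) - 2  [with B=-3, W=3]  = 1
C = -X + A + 2·W  [with X=-2, A=1, W=3]  = 9
E = 2·C - 3·A - 3  [with C=9, A=1]  = 12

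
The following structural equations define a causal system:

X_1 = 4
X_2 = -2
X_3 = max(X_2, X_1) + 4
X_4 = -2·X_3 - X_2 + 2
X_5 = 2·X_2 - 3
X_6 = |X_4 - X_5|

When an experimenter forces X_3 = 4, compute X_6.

3

The intervention breaks the incoming arrows to X_3: X_3 = max(X_2, X_1) + 4 no longer applies, and X_3 = 4.
X_4 = -2·X_3 - X_2 + 2  [with X_3=4, X_2=-2]  = -4
X_5 = 2·X_2 - 3  [with X_2=-2]  = -7
X_6 = |X_4 - X_5|  [with X_4=-4, X_5=-7]  = 3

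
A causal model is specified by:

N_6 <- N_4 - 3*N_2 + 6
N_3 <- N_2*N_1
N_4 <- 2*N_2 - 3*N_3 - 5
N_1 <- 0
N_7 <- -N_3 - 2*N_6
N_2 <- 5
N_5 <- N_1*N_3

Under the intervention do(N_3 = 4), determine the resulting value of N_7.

The intervention breaks the incoming arrows to N_3: N_3 <- N_2*N_1 no longer applies, and N_3 = 4.
N_4 = 2*N_2 - 3*N_3 - 5  [with N_2=5, N_3=4]  = -7
N_6 = N_4 - 3*N_2 + 6  [with N_4=-7, N_2=5]  = -16
N_7 = -N_3 - 2*N_6  [with N_3=4, N_6=-16]  = 28

28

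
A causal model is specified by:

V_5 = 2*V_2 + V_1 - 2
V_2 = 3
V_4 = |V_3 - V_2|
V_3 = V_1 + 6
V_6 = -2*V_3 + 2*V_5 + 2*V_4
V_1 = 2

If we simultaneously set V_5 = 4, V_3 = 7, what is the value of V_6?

2

The joint intervention fixes V_5 = 4, V_3 = 7, removing each variable's own equation.
V_4 = |V_3 - V_2|  [with V_3=7, V_2=3]  = 4
V_6 = -2*V_3 + 2*V_5 + 2*V_4  [with V_3=7, V_5=4, V_4=4]  = 2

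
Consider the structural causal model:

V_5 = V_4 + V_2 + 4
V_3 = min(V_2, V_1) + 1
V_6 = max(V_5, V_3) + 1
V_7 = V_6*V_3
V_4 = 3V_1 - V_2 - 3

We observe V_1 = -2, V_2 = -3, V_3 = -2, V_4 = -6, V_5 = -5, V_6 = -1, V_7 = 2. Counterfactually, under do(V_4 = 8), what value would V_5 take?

9

Intervening sets V_4 = 8 and removes its equation (V_4 = 3V_1 - V_2 - 3).
V_5 = V_4 + V_2 + 4  [with V_4=8, V_2=-3]  = 9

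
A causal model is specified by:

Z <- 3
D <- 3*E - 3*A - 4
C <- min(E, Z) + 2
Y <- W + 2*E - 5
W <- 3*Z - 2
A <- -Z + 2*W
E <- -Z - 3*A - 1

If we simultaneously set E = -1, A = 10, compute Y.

0

The joint intervention fixes E = -1, A = 10, removing each variable's own equation.
W = 3*Z - 2  [with Z=3]  = 7
Y = W + 2*E - 5  [with W=7, E=-1]  = 0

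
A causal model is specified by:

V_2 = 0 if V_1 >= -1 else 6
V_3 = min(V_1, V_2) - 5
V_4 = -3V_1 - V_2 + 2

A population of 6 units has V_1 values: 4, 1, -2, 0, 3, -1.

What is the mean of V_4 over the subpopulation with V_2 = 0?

E[V_4|V_2=0] averages over only the 5 units with V_2=0 (V_1 = 4, 1, 0, 3, -1): V_4 = -10, -1, 2, -7, 5, mean -2.2.

-2.2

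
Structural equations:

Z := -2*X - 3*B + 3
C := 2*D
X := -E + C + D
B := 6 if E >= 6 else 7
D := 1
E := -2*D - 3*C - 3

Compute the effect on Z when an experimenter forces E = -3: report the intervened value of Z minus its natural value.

16

The intervention breaks the incoming arrows to E: E := -2*D - 3*C - 3 no longer applies, and E = -3.
C = 2*D  [with D=1]  = 2
X = -E + C + D  [with E=-3, C=2, D=1]  = 6
B = 6 if E >= 6 else 7  [with E=-3]  = 7
Z = -2*X - 3*B + 3  [with X=6, B=7]  = -30
Without intervention: C = 2*D  [with D=1]  = 2; E = -2*D - 3*C - 3  [with D=1, C=2]  = -11; X = -E + C + D  [with E=-11, C=2, D=1]  = 14; B = 6 if E >= 6 else 7  [with E=-11]  = 7; Z = -2*X - 3*B + 3  [with X=14, B=7]  = -46.
Change = -30 − (-46) = 16.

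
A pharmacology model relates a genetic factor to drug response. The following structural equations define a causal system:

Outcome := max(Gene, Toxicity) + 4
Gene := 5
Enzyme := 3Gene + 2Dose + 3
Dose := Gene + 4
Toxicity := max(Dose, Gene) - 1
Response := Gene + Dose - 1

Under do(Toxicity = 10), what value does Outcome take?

14

The intervention breaks the incoming arrows to Toxicity: Toxicity := max(Dose, Gene) - 1 no longer applies, and Toxicity = 10.
Outcome = max(Gene, Toxicity) + 4  [with Gene=5, Toxicity=10]  = 14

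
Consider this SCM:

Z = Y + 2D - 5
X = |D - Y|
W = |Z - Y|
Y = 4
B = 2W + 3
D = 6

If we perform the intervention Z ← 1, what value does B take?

9

The intervention breaks the incoming arrows to Z: Z = Y + 2D - 5 no longer applies, and Z = 1.
W = |Z - Y|  [with Z=1, Y=4]  = 3
B = 2W + 3  [with W=3]  = 9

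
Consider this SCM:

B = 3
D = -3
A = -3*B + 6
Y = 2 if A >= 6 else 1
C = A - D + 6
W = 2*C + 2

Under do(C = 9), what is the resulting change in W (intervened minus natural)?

The intervention breaks the incoming arrows to C: C = A - D + 6 no longer applies, and C = 9.
W = 2*C + 2  [with C=9]  = 20
Without intervention: A = -3*B + 6  [with B=3]  = -3; C = A - D + 6  [with A=-3, D=-3]  = 6; W = 2*C + 2  [with C=6]  = 14.
Change = 20 − 14 = 6.

6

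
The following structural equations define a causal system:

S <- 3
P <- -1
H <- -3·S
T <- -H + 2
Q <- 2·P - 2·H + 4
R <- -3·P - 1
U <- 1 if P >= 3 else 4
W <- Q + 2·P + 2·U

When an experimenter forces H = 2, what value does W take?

4

The intervention breaks the incoming arrows to H: H <- -3·S no longer applies, and H = 2.
Q = 2·P - 2·H + 4  [with P=-1, H=2]  = -2
U = 1 if P >= 3 else 4  [with P=-1]  = 4
W = Q + 2·P + 2·U  [with Q=-2, P=-1, U=4]  = 4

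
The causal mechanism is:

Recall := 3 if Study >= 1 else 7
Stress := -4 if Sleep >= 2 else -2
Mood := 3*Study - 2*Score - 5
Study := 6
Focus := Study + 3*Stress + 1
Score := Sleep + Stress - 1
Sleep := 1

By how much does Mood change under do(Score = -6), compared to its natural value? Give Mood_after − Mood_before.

The intervention breaks the incoming arrows to Score: Score := Sleep + Stress - 1 no longer applies, and Score = -6.
Mood = 3*Study - 2*Score - 5  [with Study=6, Score=-6]  = 25
Without intervention: Stress = -4 if Sleep >= 2 else -2  [with Sleep=1]  = -2; Score = Sleep + Stress - 1  [with Sleep=1, Stress=-2]  = -2; Mood = 3*Study - 2*Score - 5  [with Study=6, Score=-2]  = 17.
Change = 25 − 17 = 8.

8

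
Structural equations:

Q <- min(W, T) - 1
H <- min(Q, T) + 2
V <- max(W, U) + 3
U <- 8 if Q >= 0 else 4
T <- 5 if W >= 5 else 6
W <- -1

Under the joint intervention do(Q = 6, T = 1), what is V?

11

Setting Q = 6, T = 1 by intervention discards those variables' equations.
U = 8 if Q >= 0 else 4  [with Q=6]  = 8
V = max(W, U) + 3  [with W=-1, U=8]  = 11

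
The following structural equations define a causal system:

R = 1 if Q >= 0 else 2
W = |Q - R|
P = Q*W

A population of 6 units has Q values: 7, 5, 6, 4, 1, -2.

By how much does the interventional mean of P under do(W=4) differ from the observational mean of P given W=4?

8

Every unit gets W=4 under the intervention. P values become 28, 20, 24, 16, 4, -8; E[P|do(W=4)] = 14.
Observing W=4 restricts to units where W's equation naturally yields 4: Q ∈ {5, -2}. In that subpopulation P = 20, -8, mean 6.
Difference = 14 − 6 = 8.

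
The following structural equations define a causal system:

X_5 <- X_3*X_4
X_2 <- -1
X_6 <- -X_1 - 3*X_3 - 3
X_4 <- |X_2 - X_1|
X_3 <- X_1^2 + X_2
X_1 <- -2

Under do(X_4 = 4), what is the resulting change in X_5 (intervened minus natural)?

Intervening sets X_4 = 4 and removes its equation (X_4 <- |X_2 - X_1|).
X_3 = X_1^2 + X_2  [with X_1=-2, X_2=-1]  = 3
X_5 = X_3*X_4  [with X_3=3, X_4=4]  = 12
Without intervention: X_3 = X_1^2 + X_2  [with X_1=-2, X_2=-1]  = 3; X_4 = |X_2 - X_1|  [with X_2=-1, X_1=-2]  = 1; X_5 = X_3*X_4  [with X_3=3, X_4=1]  = 3.
Change = 12 − 3 = 9.

9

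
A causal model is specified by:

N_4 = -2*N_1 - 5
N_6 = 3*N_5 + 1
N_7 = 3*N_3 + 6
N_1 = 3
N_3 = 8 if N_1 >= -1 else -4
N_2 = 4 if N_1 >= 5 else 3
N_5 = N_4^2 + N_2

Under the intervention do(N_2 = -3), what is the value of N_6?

355

Under do(N_2=-3), the mechanism N_2 = 4 if N_1 >= 5 else 3 is discarded; N_2 is fixed at -3.
N_4 = -2*N_1 - 5  [with N_1=3]  = -11
N_5 = N_4^2 + N_2  [with N_4=-11, N_2=-3]  = 118
N_6 = 3*N_5 + 1  [with N_5=118]  = 355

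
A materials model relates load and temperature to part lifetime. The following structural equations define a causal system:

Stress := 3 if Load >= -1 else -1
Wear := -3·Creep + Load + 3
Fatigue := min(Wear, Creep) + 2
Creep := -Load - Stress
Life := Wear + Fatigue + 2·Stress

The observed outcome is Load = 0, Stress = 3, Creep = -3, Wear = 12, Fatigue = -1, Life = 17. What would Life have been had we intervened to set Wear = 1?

6

Under do(Wear=1), the mechanism Wear := -3·Creep + Load + 3 is discarded; Wear is fixed at 1.
Stress = 3 if Load >= -1 else -1  [with Load=0]  = 3
Creep = -Load - Stress  [with Load=0, Stress=3]  = -3
Fatigue = min(Wear, Creep) + 2  [with Wear=1, Creep=-3]  = -1
Life = Wear + Fatigue + 2·Stress  [with Wear=1, Fatigue=-1, Stress=3]  = 6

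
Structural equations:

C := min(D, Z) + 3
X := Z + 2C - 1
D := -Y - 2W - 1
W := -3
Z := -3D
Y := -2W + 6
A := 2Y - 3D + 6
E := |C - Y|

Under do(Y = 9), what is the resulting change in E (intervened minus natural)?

do(Y=9) replaces the equation Y := -2W + 6 with the constant Y = 9.
D = -Y - 2W - 1  [with Y=9, W=-3]  = -4
Z = -3D  [with D=-4]  = 12
C = min(D, Z) + 3  [with D=-4, Z=12]  = -1
E = |C - Y|  [with C=-1, Y=9]  = 10
Without intervention: Y = -2W + 6  [with W=-3]  = 12; D = -Y - 2W - 1  [with Y=12, W=-3]  = -7; Z = -3D  [with D=-7]  = 21; C = min(D, Z) + 3  [with D=-7, Z=21]  = -4; E = |C - Y|  [with C=-4, Y=12]  = 16.
Change = 10 − 16 = -6.

-6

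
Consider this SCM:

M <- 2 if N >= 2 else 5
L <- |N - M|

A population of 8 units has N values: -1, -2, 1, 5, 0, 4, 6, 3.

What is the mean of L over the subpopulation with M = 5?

E[L|M=5] averages over only the 4 units with M=5 (N = -1, -2, 1, 0): L = 6, 7, 4, 5, mean 5.5.

5.5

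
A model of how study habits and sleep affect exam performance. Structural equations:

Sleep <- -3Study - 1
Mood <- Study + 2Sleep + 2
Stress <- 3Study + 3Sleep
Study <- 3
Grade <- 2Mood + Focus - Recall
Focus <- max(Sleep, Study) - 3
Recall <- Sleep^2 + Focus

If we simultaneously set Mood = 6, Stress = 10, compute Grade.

-88

The joint intervention fixes Mood = 6, Stress = 10, removing each variable's own equation.
Sleep = -3Study - 1  [with Study=3]  = -10
Focus = max(Sleep, Study) - 3  [with Sleep=-10, Study=3]  = 0
Recall = Sleep^2 + Focus  [with Sleep=-10, Focus=0]  = 100
Grade = 2Mood + Focus - Recall  [with Mood=6, Focus=0, Recall=100]  = -88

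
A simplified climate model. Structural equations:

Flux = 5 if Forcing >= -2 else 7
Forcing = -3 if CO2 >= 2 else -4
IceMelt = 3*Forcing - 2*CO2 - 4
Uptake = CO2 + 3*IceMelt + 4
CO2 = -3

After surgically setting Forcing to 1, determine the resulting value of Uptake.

do(Forcing=1) replaces the equation Forcing = -3 if CO2 >= 2 else -4 with the constant Forcing = 1.
IceMelt = 3*Forcing - 2*CO2 - 4  [with Forcing=1, CO2=-3]  = 5
Uptake = CO2 + 3*IceMelt + 4  [with CO2=-3, IceMelt=5]  = 16

16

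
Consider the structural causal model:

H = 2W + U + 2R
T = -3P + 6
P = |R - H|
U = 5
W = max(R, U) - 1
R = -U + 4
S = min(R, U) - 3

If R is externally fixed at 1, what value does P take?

14

do(R=1) replaces the equation R = -U + 4 with the constant R = 1.
W = max(R, U) - 1  [with R=1, U=5]  = 4
H = 2W + U + 2R  [with W=4, U=5, R=1]  = 15
P = |R - H|  [with R=1, H=15]  = 14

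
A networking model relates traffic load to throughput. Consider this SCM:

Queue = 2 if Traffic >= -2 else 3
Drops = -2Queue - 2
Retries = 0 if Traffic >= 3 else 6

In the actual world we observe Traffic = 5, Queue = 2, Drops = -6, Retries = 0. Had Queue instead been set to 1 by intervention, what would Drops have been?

-4

The intervention breaks the incoming arrows to Queue: Queue = 2 if Traffic >= -2 else 3 no longer applies, and Queue = 1.
Drops = -2Queue - 2  [with Queue=1]  = -4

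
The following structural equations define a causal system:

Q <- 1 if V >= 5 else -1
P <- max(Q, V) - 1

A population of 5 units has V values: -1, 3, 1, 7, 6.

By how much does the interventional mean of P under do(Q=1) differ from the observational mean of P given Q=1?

Every unit gets Q=1 under the intervention. P values become 0, 2, 0, 6, 5; E[P|do(Q=1)] = 2.6.
Observing Q=1 restricts to units where Q's equation naturally yields 1: V ∈ {7, 6}. In that subpopulation P = 6, 5, mean 5.5.
Difference = 2.6 − 5.5 = -2.9.

-2.9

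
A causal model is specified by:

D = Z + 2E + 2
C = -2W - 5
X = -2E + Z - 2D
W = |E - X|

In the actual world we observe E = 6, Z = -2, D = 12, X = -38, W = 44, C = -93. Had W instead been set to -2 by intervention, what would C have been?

-1

The intervention breaks the incoming arrows to W: W = |E - X| no longer applies, and W = -2.
C = -2W - 5  [with W=-2]  = -1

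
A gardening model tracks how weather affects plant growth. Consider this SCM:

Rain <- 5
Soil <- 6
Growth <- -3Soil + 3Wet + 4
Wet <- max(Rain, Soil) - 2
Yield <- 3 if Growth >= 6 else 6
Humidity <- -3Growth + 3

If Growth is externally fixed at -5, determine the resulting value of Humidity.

Intervening sets Growth = -5 and removes its equation (Growth <- -3Soil + 3Wet + 4).
Humidity = -3Growth + 3  [with Growth=-5]  = 18

18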